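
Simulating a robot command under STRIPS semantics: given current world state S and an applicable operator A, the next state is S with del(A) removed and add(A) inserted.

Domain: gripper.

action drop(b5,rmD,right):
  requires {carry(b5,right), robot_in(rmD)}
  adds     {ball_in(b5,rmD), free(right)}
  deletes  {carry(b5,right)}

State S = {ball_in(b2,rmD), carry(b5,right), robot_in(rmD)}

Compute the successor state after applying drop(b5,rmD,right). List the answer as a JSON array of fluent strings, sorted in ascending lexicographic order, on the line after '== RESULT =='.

Progress:
  pre ⊆ S: {carry(b5,right), robot_in(rmD)} ⊆ S  — applicable
  S \ del = {ball_in(b2,rmD), robot_in(rmD)}
  ∪ add   = {ball_in(b2,rmD), ball_in(b5,rmD), free(right), robot_in(rmD)}

== RESULT ==
["ball_in(b2,rmD)", "ball_in(b5,rmD)", "free(right)", "robot_in(rmD)"]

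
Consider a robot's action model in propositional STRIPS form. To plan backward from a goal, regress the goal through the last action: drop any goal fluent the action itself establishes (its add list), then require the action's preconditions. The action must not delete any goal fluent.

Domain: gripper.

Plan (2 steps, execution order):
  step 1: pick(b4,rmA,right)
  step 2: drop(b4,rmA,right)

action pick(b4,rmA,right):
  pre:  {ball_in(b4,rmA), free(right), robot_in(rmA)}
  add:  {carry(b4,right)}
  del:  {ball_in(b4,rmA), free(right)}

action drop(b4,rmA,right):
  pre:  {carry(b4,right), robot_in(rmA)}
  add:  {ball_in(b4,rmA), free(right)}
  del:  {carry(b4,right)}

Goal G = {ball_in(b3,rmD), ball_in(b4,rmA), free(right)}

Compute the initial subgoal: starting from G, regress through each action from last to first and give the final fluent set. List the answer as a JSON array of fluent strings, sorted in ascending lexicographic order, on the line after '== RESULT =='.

Regress step by step:
  through step 2 (drop(b4,rmA,right)): drop {ball_in(b4,rmA), free(right)}, keep {ball_in(b3,rmD)}, require {carry(b4,right), robot_in(rmA)}
    → {ball_in(b3,rmD), carry(b4,right), robot_in(rmA)}
  through step 1 (pick(b4,rmA,right)): drop {carry(b4,right)}, keep {ball_in(b3,rmD), robot_in(rmA)}, require {ball_in(b4,rmA), free(right), robot_in(rmA)}
    → {ball_in(b3,rmD), ball_in(b4,rmA), free(right), robot_in(rmA)}

== RESULT ==
["ball_in(b3,rmD)", "ball_in(b4,rmA)", "free(right)", "robot_in(rmA)"]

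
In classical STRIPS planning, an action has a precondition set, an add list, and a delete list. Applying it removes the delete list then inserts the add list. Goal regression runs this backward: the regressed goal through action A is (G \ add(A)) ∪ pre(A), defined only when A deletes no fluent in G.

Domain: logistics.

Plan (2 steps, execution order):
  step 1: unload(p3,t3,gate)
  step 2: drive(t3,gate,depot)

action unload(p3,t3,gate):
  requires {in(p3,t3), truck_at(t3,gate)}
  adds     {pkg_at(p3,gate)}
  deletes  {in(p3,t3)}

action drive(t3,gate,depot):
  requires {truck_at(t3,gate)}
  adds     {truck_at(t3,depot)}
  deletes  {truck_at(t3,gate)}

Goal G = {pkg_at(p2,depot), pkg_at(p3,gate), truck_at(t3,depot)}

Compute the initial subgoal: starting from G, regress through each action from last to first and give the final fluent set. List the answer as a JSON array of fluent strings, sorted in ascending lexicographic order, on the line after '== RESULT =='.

Regress step by step:
  through step 2 (drive(t3,gate,depot)): drop {truck_at(t3,depot)}, keep {pkg_at(p2,depot), pkg_at(p3,gate)}, require {truck_at(t3,gate)}
    → {pkg_at(p2,depot), pkg_at(p3,gate), truck_at(t3,gate)}
  through step 1 (unload(p3,t3,gate)): drop {pkg_at(p3,gate)}, keep {pkg_at(p2,depot), truck_at(t3,gate)}, require {in(p3,t3), truck_at(t3,gate)}
    → {in(p3,t3), pkg_at(p2,depot), truck_at(t3,gate)}

== RESULT ==
["in(p3,t3)", "pkg_at(p2,depot)", "truck_at(t3,gate)"]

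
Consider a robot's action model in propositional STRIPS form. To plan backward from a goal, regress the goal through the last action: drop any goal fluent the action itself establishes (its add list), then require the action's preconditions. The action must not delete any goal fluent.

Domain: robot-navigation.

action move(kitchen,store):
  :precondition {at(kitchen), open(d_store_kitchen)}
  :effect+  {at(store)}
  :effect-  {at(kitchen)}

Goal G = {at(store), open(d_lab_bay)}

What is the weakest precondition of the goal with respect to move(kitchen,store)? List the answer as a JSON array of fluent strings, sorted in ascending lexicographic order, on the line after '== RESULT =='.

Regress:
  G ∩ del = {}  (empty — regression defined)
  G \ add = {at(store), open(d_lab_bay)} \ {at(store)} = {open(d_lab_bay)}
  ∪ pre   = {open(d_lab_bay)} ∪ {at(kitchen), open(d_store_kitchen)}
          = {at(kitchen), open(d_lab_bay), open(d_store_kitchen)}

== RESULT ==
["at(kitchen)", "open(d_lab_bay)", "open(d_store_kitchen)"]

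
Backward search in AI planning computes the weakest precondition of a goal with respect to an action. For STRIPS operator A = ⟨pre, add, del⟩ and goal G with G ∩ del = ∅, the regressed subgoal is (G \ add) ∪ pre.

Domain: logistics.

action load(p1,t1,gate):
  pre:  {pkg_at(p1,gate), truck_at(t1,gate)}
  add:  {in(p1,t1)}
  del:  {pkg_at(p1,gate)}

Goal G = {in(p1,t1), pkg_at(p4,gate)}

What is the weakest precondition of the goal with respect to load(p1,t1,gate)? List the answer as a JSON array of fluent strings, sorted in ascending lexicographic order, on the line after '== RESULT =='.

Compute (G \ add) ∪ pre:
  G ∩ del = {}  (empty — regression defined)
  G \ add = {in(p1,t1), pkg_at(p4,gate)} \ {in(p1,t1)} = {pkg_at(p4,gate)}
  ∪ pre   = {pkg_at(p4,gate)} ∪ {pkg_at(p1,gate), truck_at(t1,gate)}
          = {pkg_at(p1,gate), pkg_at(p4,gate), truck_at(t1,gate)}

== RESULT ==
["pkg_at(p1,gate)", "pkg_at(p4,gate)", "truck_at(t1,gate)"]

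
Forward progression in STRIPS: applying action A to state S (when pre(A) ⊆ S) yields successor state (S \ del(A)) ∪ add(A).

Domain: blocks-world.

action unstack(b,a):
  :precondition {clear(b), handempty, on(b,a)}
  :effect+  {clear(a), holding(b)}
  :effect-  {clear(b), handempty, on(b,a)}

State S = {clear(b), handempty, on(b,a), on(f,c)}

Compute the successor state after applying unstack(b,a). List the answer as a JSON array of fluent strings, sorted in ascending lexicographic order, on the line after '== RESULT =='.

Compute (S \ del) ∪ add:
  pre ⊆ S: {clear(b), handempty, on(b,a)} ⊆ S  — applicable
  S \ del = {on(f,c)}
  ∪ add   = {clear(a), holding(b), on(f,c)}

== RESULT ==
["clear(a)", "holding(b)", "on(f,c)"]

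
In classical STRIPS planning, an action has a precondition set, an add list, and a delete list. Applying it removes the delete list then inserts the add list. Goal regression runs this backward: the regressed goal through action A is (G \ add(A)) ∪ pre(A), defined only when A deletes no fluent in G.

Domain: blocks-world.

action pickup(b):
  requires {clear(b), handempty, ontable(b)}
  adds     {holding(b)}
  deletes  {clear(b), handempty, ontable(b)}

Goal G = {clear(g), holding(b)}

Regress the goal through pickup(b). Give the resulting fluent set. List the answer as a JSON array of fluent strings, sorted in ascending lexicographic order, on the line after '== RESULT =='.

Regress:
  G ∩ del = {}  (empty — regression defined)
  G \ add = {clear(g), holding(b)} \ {holding(b)} = {clear(g)}
  ∪ pre   = {clear(g)} ∪ {clear(b), handempty, ontable(b)}
          = {clear(b), clear(g), handempty, ontable(b)}

== RESULT ==
["clear(b)", "clear(g)", "handempty", "ontable(b)"]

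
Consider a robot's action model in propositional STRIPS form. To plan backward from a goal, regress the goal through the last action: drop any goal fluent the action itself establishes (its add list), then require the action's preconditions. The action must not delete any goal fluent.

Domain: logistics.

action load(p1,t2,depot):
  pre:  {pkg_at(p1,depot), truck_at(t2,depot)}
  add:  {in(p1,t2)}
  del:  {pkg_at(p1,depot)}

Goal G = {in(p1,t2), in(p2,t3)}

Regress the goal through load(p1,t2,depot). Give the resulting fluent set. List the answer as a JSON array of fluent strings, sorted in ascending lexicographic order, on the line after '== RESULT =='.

Compute (G \ add) ∪ pre:
  G ∩ del = {}  (empty — regression defined)
  G \ add = {in(p1,t2), in(p2,t3)} \ {in(p1,t2)} = {in(p2,t3)}
  ∪ pre   = {in(p2,t3)} ∪ {pkg_at(p1,depot), truck_at(t2,depot)}
          = {in(p2,t3), pkg_at(p1,depot), truck_at(t2,depot)}

== RESULT ==
["in(p2,t3)", "pkg_at(p1,depot)", "truck_at(t2,depot)"]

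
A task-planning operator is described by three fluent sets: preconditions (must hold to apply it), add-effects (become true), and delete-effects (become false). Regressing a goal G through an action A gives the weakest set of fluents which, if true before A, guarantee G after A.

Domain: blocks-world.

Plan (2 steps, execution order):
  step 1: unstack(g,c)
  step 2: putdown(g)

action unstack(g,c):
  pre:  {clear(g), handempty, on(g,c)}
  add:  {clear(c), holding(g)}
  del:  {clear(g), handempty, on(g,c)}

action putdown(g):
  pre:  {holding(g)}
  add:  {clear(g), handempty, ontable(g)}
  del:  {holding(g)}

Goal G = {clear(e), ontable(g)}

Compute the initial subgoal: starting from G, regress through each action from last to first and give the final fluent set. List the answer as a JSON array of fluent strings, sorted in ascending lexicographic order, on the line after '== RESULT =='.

Work backward from the goal:
  through step 2 (putdown(g)): drop {ontable(g)}, keep {clear(e)}, require {holding(g)}
    → {clear(e), holding(g)}
  through step 1 (unstack(g,c)): drop {holding(g)}, keep {clear(e)}, require {clear(g), handempty, on(g,c)}
    → {clear(e), clear(g), handempty, on(g,c)}

== RESULT ==
["clear(e)", "clear(g)", "handempty", "on(g,c)"]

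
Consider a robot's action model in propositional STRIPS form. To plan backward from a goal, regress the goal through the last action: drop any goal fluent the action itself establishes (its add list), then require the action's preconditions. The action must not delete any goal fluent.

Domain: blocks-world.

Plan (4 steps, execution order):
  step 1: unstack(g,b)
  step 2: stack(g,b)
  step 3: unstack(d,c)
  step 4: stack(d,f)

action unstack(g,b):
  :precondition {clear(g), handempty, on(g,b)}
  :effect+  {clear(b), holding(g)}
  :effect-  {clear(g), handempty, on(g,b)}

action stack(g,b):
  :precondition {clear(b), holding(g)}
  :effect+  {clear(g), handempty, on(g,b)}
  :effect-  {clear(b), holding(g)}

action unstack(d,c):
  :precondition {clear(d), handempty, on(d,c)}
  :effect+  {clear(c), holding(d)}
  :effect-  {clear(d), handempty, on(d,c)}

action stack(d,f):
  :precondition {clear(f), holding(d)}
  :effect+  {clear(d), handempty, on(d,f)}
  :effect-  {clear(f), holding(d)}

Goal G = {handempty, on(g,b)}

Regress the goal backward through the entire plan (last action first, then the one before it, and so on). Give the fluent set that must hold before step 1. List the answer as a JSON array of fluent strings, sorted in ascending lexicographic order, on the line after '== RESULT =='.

Work backward from the goal:
  through step 4 (stack(d,f)): drop {handempty}, keep {on(g,b)}, require {clear(f), holding(d)}
    → {clear(f), holding(d), on(g,b)}
  through step 3 (unstack(d,c)): drop {holding(d)}, keep {clear(f), on(g,b)}, require {clear(d), handempty, on(d,c)}
    → {clear(d), clear(f), handempty, on(d,c), on(g,b)}
  through step 2 (stack(g,b)): drop {handempty, on(g,b)}, keep {clear(d), clear(f), on(d,c)}, require {clear(b), holding(g)}
    → {clear(b), clear(d), clear(f), holding(g), on(d,c)}
  through step 1 (unstack(g,b)): drop {clear(b), holding(g)}, keep {clear(d), clear(f), on(d,c)}, require {clear(g), handempty, on(g,b)}
    → {clear(d), clear(f), clear(g), handempty, on(d,c), on(g,b)}

== RESULT ==
["clear(d)", "clear(f)", "clear(g)", "handempty", "on(d,c)", "on(g,b)"]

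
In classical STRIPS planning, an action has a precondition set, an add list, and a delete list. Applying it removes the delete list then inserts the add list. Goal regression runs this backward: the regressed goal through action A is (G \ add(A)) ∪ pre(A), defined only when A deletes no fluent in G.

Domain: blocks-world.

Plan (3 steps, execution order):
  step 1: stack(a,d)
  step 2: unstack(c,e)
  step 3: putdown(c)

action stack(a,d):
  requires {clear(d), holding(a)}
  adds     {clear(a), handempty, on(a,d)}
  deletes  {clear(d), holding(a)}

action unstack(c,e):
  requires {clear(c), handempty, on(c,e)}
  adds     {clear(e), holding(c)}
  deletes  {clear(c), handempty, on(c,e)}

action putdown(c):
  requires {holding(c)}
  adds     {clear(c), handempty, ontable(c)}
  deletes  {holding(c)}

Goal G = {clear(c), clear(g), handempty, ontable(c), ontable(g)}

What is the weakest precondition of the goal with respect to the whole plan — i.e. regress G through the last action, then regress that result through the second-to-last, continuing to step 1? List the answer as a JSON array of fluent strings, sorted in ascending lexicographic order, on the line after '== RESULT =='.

Regress step by step:
  through step 3 (putdown(c)): drop {clear(c), handempty, ontable(c)}, keep {clear(g), ontable(g)}, require {holding(c)}
    → {clear(g), holding(c), ontable(g)}
  through step 2 (unstack(c,e)): drop {holding(c)}, keep {clear(g), ontable(g)}, require {clear(c), handempty, on(c,e)}
    → {clear(c), clear(g), handempty, on(c,e), ontable(g)}
  through step 1 (stack(a,d)): drop {handempty}, keep {clear(c), clear(g), on(c,e), ontable(g)}, require {clear(d), holding(a)}
    → {clear(c), clear(d), clear(g), holding(a), on(c,e), ontable(g)}

== RESULT ==
["clear(c)", "clear(d)", "clear(g)", "holding(a)", "on(c,e)", "ontable(g)"]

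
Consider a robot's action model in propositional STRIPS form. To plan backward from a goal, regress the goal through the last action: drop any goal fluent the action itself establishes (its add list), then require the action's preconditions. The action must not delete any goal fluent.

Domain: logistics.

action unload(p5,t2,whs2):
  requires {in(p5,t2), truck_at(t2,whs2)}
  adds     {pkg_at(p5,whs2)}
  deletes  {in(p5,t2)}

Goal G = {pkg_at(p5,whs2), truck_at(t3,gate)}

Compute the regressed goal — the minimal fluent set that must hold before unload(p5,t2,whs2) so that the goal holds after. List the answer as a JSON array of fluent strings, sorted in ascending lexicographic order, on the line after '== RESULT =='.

Compute (G \ add) ∪ pre:
  G ∩ del = {}  (empty — regression defined)
  G \ add = {pkg_at(p5,whs2), truck_at(t3,gate)} \ {pkg_at(p5,whs2)} = {truck_at(t3,gate)}
  ∪ pre   = {truck_at(t3,gate)} ∪ {in(p5,t2), truck_at(t2,whs2)}
          = {in(p5,t2), truck_at(t2,whs2), truck_at(t3,gate)}

== RESULT ==
["in(p5,t2)", "truck_at(t2,whs2)", "truck_at(t3,gate)"]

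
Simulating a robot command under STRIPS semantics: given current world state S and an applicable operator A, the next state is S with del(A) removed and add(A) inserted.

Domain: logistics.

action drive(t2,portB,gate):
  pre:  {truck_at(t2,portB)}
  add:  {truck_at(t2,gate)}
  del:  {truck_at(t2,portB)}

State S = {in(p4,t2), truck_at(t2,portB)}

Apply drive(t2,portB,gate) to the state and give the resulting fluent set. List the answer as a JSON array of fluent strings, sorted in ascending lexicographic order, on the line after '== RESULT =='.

Compute (S \ del) ∪ add:
  pre ⊆ S: {truck_at(t2,portB)} ⊆ S  — applicable
  S \ del = {in(p4,t2)}
  ∪ add   = {in(p4,t2), truck_at(t2,gate)}

== RESULT ==
["in(p4,t2)", "truck_at(t2,gate)"]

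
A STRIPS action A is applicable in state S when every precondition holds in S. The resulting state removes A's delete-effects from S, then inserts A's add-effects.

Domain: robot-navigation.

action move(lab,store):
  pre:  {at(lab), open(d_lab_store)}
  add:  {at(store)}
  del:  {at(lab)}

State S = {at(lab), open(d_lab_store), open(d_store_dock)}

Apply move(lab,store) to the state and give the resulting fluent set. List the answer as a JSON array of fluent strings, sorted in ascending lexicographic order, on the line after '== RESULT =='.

Progress:
  pre ⊆ S: {at(lab), open(d_lab_store)} ⊆ S  — applicable
  S \ del = {open(d_lab_store), open(d_store_dock)}
  ∪ add   = {at(store), open(d_lab_store), open(d_store_dock)}

== RESULT ==
["at(store)", "open(d_lab_store)", "open(d_store_dock)"]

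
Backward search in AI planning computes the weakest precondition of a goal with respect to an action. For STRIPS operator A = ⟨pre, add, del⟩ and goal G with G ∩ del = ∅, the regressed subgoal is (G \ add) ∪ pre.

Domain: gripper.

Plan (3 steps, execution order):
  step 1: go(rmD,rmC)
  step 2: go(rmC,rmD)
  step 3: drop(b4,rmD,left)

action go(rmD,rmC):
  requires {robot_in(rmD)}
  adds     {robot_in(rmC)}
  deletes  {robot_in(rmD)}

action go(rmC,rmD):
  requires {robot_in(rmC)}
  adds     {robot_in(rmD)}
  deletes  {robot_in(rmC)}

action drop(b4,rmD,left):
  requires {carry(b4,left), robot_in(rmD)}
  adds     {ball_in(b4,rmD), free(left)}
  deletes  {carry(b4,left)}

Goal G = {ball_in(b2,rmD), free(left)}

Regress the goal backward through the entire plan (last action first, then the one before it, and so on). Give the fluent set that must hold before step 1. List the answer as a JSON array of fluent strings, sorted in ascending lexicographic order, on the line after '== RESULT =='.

Regress step by step:
  through step 3 (drop(b4,rmD,left)): drop {free(left)}, keep {ball_in(b2,rmD)}, require {carry(b4,left), robot_in(rmD)}
    → {ball_in(b2,rmD), carry(b4,left), robot_in(rmD)}
  through step 2 (go(rmC,rmD)): drop {robot_in(rmD)}, keep {ball_in(b2,rmD), carry(b4,left)}, require {robot_in(rmC)}
    → {ball_in(b2,rmD), carry(b4,left), robot_in(rmC)}
  through step 1 (go(rmD,rmC)): drop {robot_in(rmC)}, keep {ball_in(b2,rmD), carry(b4,left)}, require {robot_in(rmD)}
    → {ball_in(b2,rmD), carry(b4,left), robot_in(rmD)}

== RESULT ==
["ball_in(b2,rmD)", "carry(b4,left)", "robot_in(rmD)"]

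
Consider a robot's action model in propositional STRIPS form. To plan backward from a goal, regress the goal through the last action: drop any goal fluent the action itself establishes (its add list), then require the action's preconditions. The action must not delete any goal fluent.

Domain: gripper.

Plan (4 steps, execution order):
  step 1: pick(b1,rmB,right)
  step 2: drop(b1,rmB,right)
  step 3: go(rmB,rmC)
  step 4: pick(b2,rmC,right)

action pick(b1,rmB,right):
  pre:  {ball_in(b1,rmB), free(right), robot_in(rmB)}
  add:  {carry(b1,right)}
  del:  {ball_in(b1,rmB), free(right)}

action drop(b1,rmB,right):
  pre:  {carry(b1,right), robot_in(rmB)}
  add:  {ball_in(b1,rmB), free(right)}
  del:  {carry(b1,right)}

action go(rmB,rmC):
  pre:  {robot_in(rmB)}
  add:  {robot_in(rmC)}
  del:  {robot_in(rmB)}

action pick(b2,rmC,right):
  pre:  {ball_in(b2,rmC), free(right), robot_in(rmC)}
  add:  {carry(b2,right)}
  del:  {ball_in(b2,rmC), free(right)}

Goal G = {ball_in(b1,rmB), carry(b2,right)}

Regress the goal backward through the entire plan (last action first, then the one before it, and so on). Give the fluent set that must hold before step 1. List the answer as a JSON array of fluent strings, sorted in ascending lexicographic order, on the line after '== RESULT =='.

Regress step by step:
  through step 4 (pick(b2,rmC,right)): drop {carry(b2,right)}, keep {ball_in(b1,rmB)}, require {ball_in(b2,rmC), free(right), robot_in(rmC)}
    → {ball_in(b1,rmB), ball_in(b2,rmC), free(right), robot_in(rmC)}
  through step 3 (go(rmB,rmC)): drop {robot_in(rmC)}, keep {ball_in(b1,rmB), ball_in(b2,rmC), free(right)}, require {robot_in(rmB)}
    → {ball_in(b1,rmB), ball_in(b2,rmC), free(right), robot_in(rmB)}
  through step 2 (drop(b1,rmB,right)): drop {ball_in(b1,rmB), free(right)}, keep {ball_in(b2,rmC), robot_in(rmB)}, require {carry(b1,right), robot_in(rmB)}
    → {ball_in(b2,rmC), carry(b1,right), robot_in(rmB)}
  through step 1 (pick(b1,rmB,right)): drop {carry(b1,right)}, keep {ball_in(b2,rmC), robot_in(rmB)}, require {ball_in(b1,rmB), free(right), robot_in(rmB)}
    → {ball_in(b1,rmB), ball_in(b2,rmC), free(right), robot_in(rmB)}

== RESULT ==
["ball_in(b1,rmB)", "ball_in(b2,rmC)", "free(right)", "robot_in(rmB)"]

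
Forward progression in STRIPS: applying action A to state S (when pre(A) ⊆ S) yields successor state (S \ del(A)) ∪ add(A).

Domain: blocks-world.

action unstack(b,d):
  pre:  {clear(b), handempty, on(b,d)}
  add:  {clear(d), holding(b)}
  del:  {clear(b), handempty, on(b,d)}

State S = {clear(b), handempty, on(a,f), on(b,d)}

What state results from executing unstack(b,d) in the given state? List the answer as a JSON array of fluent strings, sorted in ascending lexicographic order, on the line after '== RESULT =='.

Compute (S \ del) ∪ add:
  pre ⊆ S: {clear(b), handempty, on(b,d)} ⊆ S  — applicable
  S \ del = {on(a,f)}
  ∪ add   = {clear(d), holding(b), on(a,f)}

== RESULT ==
["clear(d)", "holding(b)", "on(a,f)"]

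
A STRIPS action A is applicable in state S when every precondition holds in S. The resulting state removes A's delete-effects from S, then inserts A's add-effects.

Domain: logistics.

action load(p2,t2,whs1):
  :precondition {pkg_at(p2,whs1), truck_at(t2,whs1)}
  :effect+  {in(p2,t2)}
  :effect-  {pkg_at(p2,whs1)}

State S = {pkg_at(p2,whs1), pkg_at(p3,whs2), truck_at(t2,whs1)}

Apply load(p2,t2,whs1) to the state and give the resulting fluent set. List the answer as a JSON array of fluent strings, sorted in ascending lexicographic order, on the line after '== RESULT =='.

Compute (S \ del) ∪ add:
  pre ⊆ S: {pkg_at(p2,whs1), truck_at(t2,whs1)} ⊆ S  — applicable
  S \ del = {pkg_at(p3,whs2), truck_at(t2,whs1)}
  ∪ add   = {in(p2,t2), pkg_at(p3,whs2), truck_at(t2,whs1)}

== RESULT ==
["in(p2,t2)", "pkg_at(p3,whs2)", "truck_at(t2,whs1)"]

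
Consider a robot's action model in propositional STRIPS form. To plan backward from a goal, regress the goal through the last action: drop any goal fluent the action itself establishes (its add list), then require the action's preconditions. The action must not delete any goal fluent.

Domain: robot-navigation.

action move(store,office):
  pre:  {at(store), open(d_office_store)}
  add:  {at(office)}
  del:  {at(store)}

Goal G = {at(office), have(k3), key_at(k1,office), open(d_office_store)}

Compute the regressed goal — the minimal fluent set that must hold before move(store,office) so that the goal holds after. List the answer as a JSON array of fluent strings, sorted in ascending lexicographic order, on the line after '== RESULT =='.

Regress:
  G ∩ del = {}  (empty — regression defined)
  G \ add = {at(office), have(k3), key_at(k1,office), open(d_office_store)} \ {at(office)} = {have(k3), key_at(k1,office), open(d_office_store)}
  ∪ pre   = {have(k3), key_at(k1,office), open(d_office_store)} ∪ {at(store), open(d_office_store)}
          = {at(store), have(k3), key_at(k1,office), open(d_office_store)}

== RESULT ==
["at(store)", "have(k3)", "key_at(k1,office)", "open(d_office_store)"]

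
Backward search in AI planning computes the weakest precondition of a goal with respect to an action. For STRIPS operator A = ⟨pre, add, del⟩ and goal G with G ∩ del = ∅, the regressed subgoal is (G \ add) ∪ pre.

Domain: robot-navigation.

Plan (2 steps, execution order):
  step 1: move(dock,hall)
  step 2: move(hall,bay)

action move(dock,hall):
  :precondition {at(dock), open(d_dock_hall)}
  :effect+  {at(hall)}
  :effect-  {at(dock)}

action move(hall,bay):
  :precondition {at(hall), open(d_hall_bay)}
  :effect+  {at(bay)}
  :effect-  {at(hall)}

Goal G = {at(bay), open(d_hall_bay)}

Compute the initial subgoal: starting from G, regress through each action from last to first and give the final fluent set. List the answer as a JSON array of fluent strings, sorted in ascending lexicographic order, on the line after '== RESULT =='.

Work backward from the goal:
  through step 2 (move(hall,bay)): drop {at(bay)}, keep {open(d_hall_bay)}, require {at(hall), open(d_hall_bay)}
    → {at(hall), open(d_hall_bay)}
  through step 1 (move(dock,hall)): drop {at(hall)}, keep {open(d_hall_bay)}, require {at(dock), open(d_dock_hall)}
    → {at(dock), open(d_dock_hall), open(d_hall_bay)}

== RESULT ==
["at(dock)", "open(d_dock_hall)", "open(d_hall_bay)"]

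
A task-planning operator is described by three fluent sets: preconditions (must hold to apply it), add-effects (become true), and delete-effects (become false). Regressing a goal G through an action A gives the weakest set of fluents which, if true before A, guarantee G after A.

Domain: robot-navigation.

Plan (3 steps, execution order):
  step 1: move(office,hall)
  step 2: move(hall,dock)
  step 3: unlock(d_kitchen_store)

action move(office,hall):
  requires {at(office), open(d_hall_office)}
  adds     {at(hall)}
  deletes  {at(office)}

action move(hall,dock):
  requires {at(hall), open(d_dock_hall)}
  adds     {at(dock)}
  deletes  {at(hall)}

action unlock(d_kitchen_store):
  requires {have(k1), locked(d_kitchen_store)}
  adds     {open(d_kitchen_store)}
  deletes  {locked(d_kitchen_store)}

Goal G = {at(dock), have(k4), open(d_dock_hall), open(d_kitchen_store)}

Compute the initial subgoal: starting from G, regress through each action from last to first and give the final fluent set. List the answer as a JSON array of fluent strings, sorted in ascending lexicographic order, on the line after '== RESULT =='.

Work backward from the goal:
  through step 3 (unlock(d_kitchen_store)): drop {open(d_kitchen_store)}, keep {at(dock), have(k4), open(d_dock_hall)}, require {have(k1), locked(d_kitchen_store)}
    → {at(dock), have(k1), have(k4), locked(d_kitchen_store), open(d_dock_hall)}
  through step 2 (move(hall,dock)): drop {at(dock)}, keep {have(k1), have(k4), locked(d_kitchen_store), open(d_dock_hall)}, require {at(hall), open(d_dock_hall)}
    → {at(hall), have(k1), have(k4), locked(d_kitchen_store), open(d_dock_hall)}
  through step 1 (move(office,hall)): drop {at(hall)}, keep {have(k1), have(k4), locked(d_kitchen_store), open(d_dock_hall)}, require {at(office), open(d_hall_office)}
    → {at(office), have(k1), have(k4), locked(d_kitchen_store), open(d_dock_hall), open(d_hall_office)}

== RESULT ==
["at(office)", "have(k1)", "have(k4)", "locked(d_kitchen_store)", "open(d_dock_hall)", "open(d_hall_office)"]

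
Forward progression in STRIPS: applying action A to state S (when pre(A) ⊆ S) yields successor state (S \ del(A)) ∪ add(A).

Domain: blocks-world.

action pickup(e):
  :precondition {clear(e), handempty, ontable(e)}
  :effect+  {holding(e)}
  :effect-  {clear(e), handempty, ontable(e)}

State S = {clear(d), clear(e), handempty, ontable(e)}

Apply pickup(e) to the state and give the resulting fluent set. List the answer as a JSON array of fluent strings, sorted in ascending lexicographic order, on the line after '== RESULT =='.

Compute (S \ del) ∪ add:
  pre ⊆ S: {clear(e), handempty, ontable(e)} ⊆ S  — applicable
  S \ del = {clear(d)}
  ∪ add   = {clear(d), holding(e)}

== RESULT ==
["clear(d)", "holding(e)"]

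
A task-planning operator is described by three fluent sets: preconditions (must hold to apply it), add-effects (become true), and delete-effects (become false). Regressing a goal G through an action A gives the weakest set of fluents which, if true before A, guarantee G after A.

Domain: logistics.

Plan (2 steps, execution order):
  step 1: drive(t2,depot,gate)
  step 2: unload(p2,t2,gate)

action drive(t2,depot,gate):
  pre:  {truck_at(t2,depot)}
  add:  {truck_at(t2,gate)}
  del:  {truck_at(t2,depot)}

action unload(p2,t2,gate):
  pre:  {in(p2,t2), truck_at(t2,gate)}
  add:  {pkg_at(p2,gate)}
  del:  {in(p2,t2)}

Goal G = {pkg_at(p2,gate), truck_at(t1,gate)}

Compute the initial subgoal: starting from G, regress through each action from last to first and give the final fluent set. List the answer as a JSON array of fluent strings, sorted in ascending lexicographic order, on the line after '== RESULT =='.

Regress step by step:
  through step 2 (unload(p2,t2,gate)): drop {pkg_at(p2,gate)}, keep {truck_at(t1,gate)}, require {in(p2,t2), truck_at(t2,gate)}
    → {in(p2,t2), truck_at(t1,gate), truck_at(t2,gate)}
  through step 1 (drive(t2,depot,gate)): drop {truck_at(t2,gate)}, keep {in(p2,t2), truck_at(t1,gate)}, require {truck_at(t2,depot)}
    → {in(p2,t2), truck_at(t1,gate), truck_at(t2,depot)}

== RESULT ==
["in(p2,t2)", "truck_at(t1,gate)", "truck_at(t2,depot)"]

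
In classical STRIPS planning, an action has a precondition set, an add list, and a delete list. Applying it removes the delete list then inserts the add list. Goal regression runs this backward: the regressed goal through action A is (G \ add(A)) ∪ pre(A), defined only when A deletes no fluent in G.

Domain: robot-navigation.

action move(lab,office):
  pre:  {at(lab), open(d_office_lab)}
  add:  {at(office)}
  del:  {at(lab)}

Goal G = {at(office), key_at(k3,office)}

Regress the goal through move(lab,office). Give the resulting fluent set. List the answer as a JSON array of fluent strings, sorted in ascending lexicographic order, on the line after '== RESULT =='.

Regress:
  G ∩ del = {}  (empty — regression defined)
  G \ add = {at(office), key_at(k3,office)} \ {at(office)} = {key_at(k3,office)}
  ∪ pre   = {key_at(k3,office)} ∪ {at(lab), open(d_office_lab)}
          = {at(lab), key_at(k3,office), open(d_office_lab)}

== RESULT ==
["at(lab)", "key_at(k3,office)", "open(d_office_lab)"]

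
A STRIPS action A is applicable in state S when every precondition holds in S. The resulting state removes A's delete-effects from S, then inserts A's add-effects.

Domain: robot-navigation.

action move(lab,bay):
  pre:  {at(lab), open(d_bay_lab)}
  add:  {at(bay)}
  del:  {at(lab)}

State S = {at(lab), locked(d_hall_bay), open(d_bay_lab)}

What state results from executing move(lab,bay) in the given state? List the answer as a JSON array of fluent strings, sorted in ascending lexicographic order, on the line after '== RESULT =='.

Progress:
  pre ⊆ S: {at(lab), open(d_bay_lab)} ⊆ S  — applicable
  S \ del = {locked(d_hall_bay), open(d_bay_lab)}
  ∪ add   = {at(bay), locked(d_hall_bay), open(d_bay_lab)}

== RESULT ==
["at(bay)", "locked(d_hall_bay)", "open(d_bay_lab)"]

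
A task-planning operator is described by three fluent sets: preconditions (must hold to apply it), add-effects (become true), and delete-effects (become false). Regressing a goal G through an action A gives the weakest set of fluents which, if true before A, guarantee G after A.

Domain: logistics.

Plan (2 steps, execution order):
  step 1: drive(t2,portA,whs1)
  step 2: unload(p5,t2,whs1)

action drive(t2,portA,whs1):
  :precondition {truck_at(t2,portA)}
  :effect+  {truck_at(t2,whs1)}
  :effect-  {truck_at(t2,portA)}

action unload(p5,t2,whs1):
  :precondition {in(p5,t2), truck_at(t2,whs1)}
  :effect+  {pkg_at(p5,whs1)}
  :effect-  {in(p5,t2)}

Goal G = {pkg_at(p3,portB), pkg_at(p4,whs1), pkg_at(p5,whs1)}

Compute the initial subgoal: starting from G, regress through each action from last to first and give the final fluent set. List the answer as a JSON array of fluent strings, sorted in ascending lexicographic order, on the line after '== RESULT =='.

Regress step by step:
  through step 2 (unload(p5,t2,whs1)): drop {pkg_at(p5,whs1)}, keep {pkg_at(p3,portB), pkg_at(p4,whs1)}, require {in(p5,t2), truck_at(t2,whs1)}
    → {in(p5,t2), pkg_at(p3,portB), pkg_at(p4,whs1), truck_at(t2,whs1)}
  through step 1 (drive(t2,portA,whs1)): drop {truck_at(t2,whs1)}, keep {in(p5,t2), pkg_at(p3,portB), pkg_at(p4,whs1)}, require {truck_at(t2,portA)}
    → {in(p5,t2), pkg_at(p3,portB), pkg_at(p4,whs1), truck_at(t2,portA)}

== RESULT ==
["in(p5,t2)", "pkg_at(p3,portB)", "pkg_at(p4,whs1)", "truck_at(t2,portA)"]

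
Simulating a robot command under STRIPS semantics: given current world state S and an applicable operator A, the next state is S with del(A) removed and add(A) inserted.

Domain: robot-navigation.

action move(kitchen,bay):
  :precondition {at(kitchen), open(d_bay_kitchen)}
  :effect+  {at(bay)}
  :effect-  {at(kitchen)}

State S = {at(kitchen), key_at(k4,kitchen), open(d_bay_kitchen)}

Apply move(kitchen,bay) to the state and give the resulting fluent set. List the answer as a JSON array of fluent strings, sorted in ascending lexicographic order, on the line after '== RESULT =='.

Compute (S \ del) ∪ add:
  pre ⊆ S: {at(kitchen), open(d_bay_kitchen)} ⊆ S  — applicable
  S \ del = {key_at(k4,kitchen), open(d_bay_kitchen)}
  ∪ add   = {at(bay), key_at(k4,kitchen), open(d_bay_kitchen)}

== RESULT ==
["at(bay)", "key_at(k4,kitchen)", "open(d_bay_kitchen)"]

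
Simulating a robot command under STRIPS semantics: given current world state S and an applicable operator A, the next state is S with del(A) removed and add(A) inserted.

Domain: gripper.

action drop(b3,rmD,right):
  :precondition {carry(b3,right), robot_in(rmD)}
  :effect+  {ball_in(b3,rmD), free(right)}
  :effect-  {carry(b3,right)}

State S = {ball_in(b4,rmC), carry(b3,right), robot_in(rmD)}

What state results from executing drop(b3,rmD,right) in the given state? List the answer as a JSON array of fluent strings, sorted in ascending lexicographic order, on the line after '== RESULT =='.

Compute (S \ del) ∪ add:
  pre ⊆ S: {carry(b3,right), robot_in(rmD)} ⊆ S  — applicable
  S \ del = {ball_in(b4,rmC), robot_in(rmD)}
  ∪ add   = {ball_in(b3,rmD), ball_in(b4,rmC), free(right), robot_in(rmD)}

== RESULT ==
["ball_in(b3,rmD)", "ball_in(b4,rmC)", "free(right)", "robot_in(rmD)"]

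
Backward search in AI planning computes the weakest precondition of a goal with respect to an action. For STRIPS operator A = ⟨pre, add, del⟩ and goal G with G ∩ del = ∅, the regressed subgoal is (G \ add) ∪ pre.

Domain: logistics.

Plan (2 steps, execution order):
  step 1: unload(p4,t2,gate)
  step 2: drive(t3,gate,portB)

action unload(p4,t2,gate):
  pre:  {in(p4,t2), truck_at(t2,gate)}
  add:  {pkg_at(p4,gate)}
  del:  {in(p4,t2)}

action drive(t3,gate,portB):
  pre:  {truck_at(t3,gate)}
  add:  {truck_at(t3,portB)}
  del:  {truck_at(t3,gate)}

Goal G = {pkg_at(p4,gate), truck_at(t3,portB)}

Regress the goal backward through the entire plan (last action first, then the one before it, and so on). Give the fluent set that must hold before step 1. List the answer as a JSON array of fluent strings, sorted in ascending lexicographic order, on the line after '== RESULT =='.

Regress step by step:
  through step 2 (drive(t3,gate,portB)): drop {truck_at(t3,portB)}, keep {pkg_at(p4,gate)}, require {truck_at(t3,gate)}
    → {pkg_at(p4,gate), truck_at(t3,gate)}
  through step 1 (unload(p4,t2,gate)): drop {pkg_at(p4,gate)}, keep {truck_at(t3,gate)}, require {in(p4,t2), truck_at(t2,gate)}
    → {in(p4,t2), truck_at(t2,gate), truck_at(t3,gate)}

== RESULT ==
["in(p4,t2)", "truck_at(t2,gate)", "truck_at(t3,gate)"]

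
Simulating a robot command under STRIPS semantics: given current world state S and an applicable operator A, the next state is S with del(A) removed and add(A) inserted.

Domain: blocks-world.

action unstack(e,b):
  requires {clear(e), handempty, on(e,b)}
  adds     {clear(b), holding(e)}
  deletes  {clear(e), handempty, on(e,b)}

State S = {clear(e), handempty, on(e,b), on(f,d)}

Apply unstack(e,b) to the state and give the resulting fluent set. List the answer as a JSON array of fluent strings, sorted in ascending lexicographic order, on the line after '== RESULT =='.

Compute (S \ del) ∪ add:
  pre ⊆ S: {clear(e), handempty, on(e,b)} ⊆ S  — applicable
  S \ del = {on(f,d)}
  ∪ add   = {clear(b), holding(e), on(f,d)}

== RESULT ==
["clear(b)", "holding(e)", "on(f,d)"]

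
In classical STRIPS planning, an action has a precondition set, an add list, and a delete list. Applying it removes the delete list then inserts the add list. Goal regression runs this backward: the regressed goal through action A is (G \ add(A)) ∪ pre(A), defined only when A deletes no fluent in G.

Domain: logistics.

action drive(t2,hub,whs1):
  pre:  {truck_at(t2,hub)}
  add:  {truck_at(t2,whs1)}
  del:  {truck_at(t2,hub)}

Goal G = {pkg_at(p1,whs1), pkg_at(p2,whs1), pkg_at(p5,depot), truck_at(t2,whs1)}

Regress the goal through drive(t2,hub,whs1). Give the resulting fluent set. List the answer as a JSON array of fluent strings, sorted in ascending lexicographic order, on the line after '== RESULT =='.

Regress:
  G ∩ del = {}  (empty — regression defined)
  G \ add = {pkg_at(p1,whs1), pkg_at(p2,whs1), pkg_at(p5,depot), truck_at(t2,whs1)} \ {truck_at(t2,whs1)} = {pkg_at(p1,whs1), pkg_at(p2,whs1), pkg_at(p5,depot)}
  ∪ pre   = {pkg_at(p1,whs1), pkg_at(p2,whs1), pkg_at(p5,depot)} ∪ {truck_at(t2,hub)}
          = {pkg_at(p1,whs1), pkg_at(p2,whs1), pkg_at(p5,depot), truck_at(t2,hub)}

== RESULT ==
["pkg_at(p1,whs1)", "pkg_at(p2,whs1)", "pkg_at(p5,depot)", "truck_at(t2,hub)"]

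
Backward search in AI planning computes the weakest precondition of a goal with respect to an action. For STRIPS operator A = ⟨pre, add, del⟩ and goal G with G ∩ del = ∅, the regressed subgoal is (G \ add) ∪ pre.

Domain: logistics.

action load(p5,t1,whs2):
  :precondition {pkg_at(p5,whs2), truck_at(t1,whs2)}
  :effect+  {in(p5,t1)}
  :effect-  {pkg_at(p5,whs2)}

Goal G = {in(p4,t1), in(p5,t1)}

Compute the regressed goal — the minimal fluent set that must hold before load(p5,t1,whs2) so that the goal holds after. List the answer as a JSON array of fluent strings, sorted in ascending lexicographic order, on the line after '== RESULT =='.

Compute (G \ add) ∪ pre:
  G ∩ del = {}  (empty — regression defined)
  G \ add = {in(p4,t1), in(p5,t1)} \ {in(p5,t1)} = {in(p4,t1)}
  ∪ pre   = {in(p4,t1)} ∪ {pkg_at(p5,whs2), truck_at(t1,whs2)}
          = {in(p4,t1), pkg_at(p5,whs2), truck_at(t1,whs2)}

== RESULT ==
["in(p4,t1)", "pkg_at(p5,whs2)", "truck_at(t1,whs2)"]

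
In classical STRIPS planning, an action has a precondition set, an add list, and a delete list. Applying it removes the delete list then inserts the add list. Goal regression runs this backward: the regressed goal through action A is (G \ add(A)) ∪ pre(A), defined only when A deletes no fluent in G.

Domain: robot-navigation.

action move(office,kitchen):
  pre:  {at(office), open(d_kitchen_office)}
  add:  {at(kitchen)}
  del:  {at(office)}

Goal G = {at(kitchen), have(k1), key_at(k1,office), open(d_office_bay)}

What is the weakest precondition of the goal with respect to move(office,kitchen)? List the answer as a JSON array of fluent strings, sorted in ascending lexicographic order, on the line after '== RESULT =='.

Regress:
  G ∩ del = {}  (empty — regression defined)
  G \ add = {at(kitchen), have(k1), key_at(k1,office), open(d_office_bay)} \ {at(kitchen)} = {have(k1), key_at(k1,office), open(d_office_bay)}
  ∪ pre   = {have(k1), key_at(k1,office), open(d_office_bay)} ∪ {at(office), open(d_kitchen_office)}
          = {at(office), have(k1), key_at(k1,office), open(d_kitchen_office), open(d_office_bay)}

== RESULT ==
["at(office)", "have(k1)", "key_at(k1,office)", "open(d_kitchen_office)", "open(d_office_bay)"]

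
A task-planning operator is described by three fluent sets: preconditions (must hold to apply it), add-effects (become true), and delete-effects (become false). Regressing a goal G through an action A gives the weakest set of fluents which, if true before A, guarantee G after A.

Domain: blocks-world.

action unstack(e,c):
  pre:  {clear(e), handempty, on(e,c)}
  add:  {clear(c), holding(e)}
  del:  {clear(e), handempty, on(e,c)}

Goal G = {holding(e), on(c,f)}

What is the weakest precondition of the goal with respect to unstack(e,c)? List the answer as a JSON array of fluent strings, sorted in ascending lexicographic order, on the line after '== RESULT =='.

Regress:
  G ∩ del = {}  (empty — regression defined)
  G \ add = {holding(e), on(c,f)} \ {clear(c), holding(e)} = {on(c,f)}
  ∪ pre   = {on(c,f)} ∪ {clear(e), handempty, on(e,c)}
          = {clear(e), handempty, on(c,f), on(e,c)}

== RESULT ==
["clear(e)", "handempty", "on(c,f)", "on(e,c)"]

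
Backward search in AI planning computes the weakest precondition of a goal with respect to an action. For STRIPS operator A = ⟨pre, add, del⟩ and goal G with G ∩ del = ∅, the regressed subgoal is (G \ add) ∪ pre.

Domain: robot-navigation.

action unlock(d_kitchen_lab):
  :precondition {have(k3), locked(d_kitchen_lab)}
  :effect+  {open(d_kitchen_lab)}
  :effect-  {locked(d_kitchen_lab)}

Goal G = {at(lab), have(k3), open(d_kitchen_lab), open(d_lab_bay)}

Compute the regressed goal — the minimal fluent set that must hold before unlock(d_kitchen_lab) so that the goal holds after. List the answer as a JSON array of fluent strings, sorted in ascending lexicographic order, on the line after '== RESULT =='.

Regress:
  G ∩ del = {}  (empty — regression defined)
  G \ add = {at(lab), have(k3), open(d_kitchen_lab), open(d_lab_bay)} \ {open(d_kitchen_lab)} = {at(lab), have(k3), open(d_lab_bay)}
  ∪ pre   = {at(lab), have(k3), open(d_lab_bay)} ∪ {have(k3), locked(d_kitchen_lab)}
          = {at(lab), have(k3), locked(d_kitchen_lab), open(d_lab_bay)}

== RESULT ==
["at(lab)", "have(k3)", "locked(d_kitchen_lab)", "open(d_lab_bay)"]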